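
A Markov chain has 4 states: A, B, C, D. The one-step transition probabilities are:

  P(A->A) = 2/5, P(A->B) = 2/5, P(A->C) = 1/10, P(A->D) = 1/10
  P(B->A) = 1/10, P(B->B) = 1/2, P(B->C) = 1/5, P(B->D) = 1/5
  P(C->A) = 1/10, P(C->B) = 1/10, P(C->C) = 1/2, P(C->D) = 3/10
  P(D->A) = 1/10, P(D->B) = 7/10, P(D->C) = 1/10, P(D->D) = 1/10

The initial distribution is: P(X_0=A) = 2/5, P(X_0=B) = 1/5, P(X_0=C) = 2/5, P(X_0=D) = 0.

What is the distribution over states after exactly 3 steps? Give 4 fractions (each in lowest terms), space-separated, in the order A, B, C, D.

Propagating the distribution step by step (d_{t+1} = d_t * P):
d_0 = (A=2/5, B=1/5, C=2/5, D=0)
  d_1[A] = 2/5*2/5 + 1/5*1/10 + 2/5*1/10 + 0*1/10 = 11/50
  d_1[B] = 2/5*2/5 + 1/5*1/2 + 2/5*1/10 + 0*7/10 = 3/10
  d_1[C] = 2/5*1/10 + 1/5*1/5 + 2/5*1/2 + 0*1/10 = 7/25
  d_1[D] = 2/5*1/10 + 1/5*1/5 + 2/5*3/10 + 0*1/10 = 1/5
d_1 = (A=11/50, B=3/10, C=7/25, D=1/5)
  d_2[A] = 11/50*2/5 + 3/10*1/10 + 7/25*1/10 + 1/5*1/10 = 83/500
  d_2[B] = 11/50*2/5 + 3/10*1/2 + 7/25*1/10 + 1/5*7/10 = 203/500
  d_2[C] = 11/50*1/10 + 3/10*1/5 + 7/25*1/2 + 1/5*1/10 = 121/500
  d_2[D] = 11/50*1/10 + 3/10*1/5 + 7/25*3/10 + 1/5*1/10 = 93/500
d_2 = (A=83/500, B=203/500, C=121/500, D=93/500)
  d_3[A] = 83/500*2/5 + 203/500*1/10 + 121/500*1/10 + 93/500*1/10 = 749/5000
  d_3[B] = 83/500*2/5 + 203/500*1/2 + 121/500*1/10 + 93/500*7/10 = 2119/5000
  d_3[C] = 83/500*1/10 + 203/500*1/5 + 121/500*1/2 + 93/500*1/10 = 1187/5000
  d_3[D] = 83/500*1/10 + 203/500*1/5 + 121/500*3/10 + 93/500*1/10 = 189/1000
d_3 = (A=749/5000, B=2119/5000, C=1187/5000, D=189/1000)

Answer: 749/5000 2119/5000 1187/5000 189/1000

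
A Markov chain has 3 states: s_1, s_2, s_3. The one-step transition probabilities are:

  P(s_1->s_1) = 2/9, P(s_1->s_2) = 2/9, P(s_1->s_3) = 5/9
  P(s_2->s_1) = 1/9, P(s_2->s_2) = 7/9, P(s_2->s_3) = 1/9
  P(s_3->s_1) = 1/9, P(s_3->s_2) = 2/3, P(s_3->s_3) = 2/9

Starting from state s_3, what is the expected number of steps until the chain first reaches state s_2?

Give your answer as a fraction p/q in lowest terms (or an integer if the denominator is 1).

Let h_i = expected steps to first reach s_2 from state i.
Boundary: h_s_2 = 0.
First-step equations for the other states:
  h_s_1 = 1 + 2/9*h_s_1 + 2/9*h_s_2 + 5/9*h_s_3
  h_s_3 = 1 + 1/9*h_s_1 + 2/3*h_s_2 + 2/9*h_s_3

Substituting h_s_2 = 0 and rearranging gives the linear system (I - Q) h = 1:
  [7/9, -5/9] . (h_s_1, h_s_3) = 1
  [-1/9, 7/9] . (h_s_1, h_s_3) = 1

Solving yields:
  h_s_1 = 27/11
  h_s_3 = 18/11

Starting state is s_3, so the expected hitting time is h_s_3 = 18/11.

Answer: 18/11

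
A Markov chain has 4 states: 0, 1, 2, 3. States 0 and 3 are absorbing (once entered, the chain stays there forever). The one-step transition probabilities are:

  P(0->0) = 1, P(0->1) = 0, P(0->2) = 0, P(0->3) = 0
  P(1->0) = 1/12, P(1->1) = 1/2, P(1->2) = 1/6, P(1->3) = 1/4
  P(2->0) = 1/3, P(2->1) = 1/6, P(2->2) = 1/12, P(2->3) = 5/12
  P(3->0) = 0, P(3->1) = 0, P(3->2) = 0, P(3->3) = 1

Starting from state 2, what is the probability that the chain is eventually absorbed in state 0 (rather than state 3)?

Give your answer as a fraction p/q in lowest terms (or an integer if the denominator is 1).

Let a_i = P(absorbed in 0 | start in state i).
Boundary conditions: a_0 = 1, a_3 = 0.
For each transient state i, a_i = sum_j P(i->j) * a_j:
  a_1 = 1/12*a_0 + 1/2*a_1 + 1/6*a_2 + 1/4*a_3
  a_2 = 1/3*a_0 + 1/6*a_1 + 1/12*a_2 + 5/12*a_3

Substituting a_0 = 1 and a_3 = 0, rearrange to (I - Q) a = r where r[i] = P(i -> 0):
  [1/2, -1/6] . (a_1, a_2) = 1/12
  [-1/6, 11/12] . (a_1, a_2) = 1/3

Solving yields:
  a_1 = 19/62
  a_2 = 13/31

Starting state is 2, so the absorption probability is a_2 = 13/31.

Answer: 13/31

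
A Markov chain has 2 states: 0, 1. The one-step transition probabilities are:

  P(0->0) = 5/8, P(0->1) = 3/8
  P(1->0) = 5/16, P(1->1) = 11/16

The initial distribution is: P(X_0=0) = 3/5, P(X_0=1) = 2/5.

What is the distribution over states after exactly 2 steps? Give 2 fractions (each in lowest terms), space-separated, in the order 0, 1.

Propagating the distribution step by step (d_{t+1} = d_t * P):
d_0 = (0=3/5, 1=2/5)
  d_1[0] = 3/5*5/8 + 2/5*5/16 = 1/2
  d_1[1] = 3/5*3/8 + 2/5*11/16 = 1/2
d_1 = (0=1/2, 1=1/2)
  d_2[0] = 1/2*5/8 + 1/2*5/16 = 15/32
  d_2[1] = 1/2*3/8 + 1/2*11/16 = 17/32
d_2 = (0=15/32, 1=17/32)

Answer: 15/32 17/32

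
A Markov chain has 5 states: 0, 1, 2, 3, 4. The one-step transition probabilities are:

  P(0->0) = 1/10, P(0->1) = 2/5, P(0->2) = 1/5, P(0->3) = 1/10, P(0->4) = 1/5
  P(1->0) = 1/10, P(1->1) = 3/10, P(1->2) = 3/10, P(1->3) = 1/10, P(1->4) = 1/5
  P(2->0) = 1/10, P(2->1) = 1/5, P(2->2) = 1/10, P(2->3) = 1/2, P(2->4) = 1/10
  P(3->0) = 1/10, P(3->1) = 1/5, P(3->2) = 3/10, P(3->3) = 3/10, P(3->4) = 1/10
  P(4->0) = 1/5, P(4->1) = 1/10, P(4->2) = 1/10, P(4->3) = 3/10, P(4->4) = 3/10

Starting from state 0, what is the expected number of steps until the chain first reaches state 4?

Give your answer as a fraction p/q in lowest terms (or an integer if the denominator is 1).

Let h_i = expected steps to first reach 4 from state i.
Boundary: h_4 = 0.
First-step equations for the other states:
  h_0 = 1 + 1/10*h_0 + 2/5*h_1 + 1/5*h_2 + 1/10*h_3 + 1/5*h_4
  h_1 = 1 + 1/10*h_0 + 3/10*h_1 + 3/10*h_2 + 1/10*h_3 + 1/5*h_4
  h_2 = 1 + 1/10*h_0 + 1/5*h_1 + 1/10*h_2 + 1/2*h_3 + 1/10*h_4
  h_3 = 1 + 1/10*h_0 + 1/5*h_1 + 3/10*h_2 + 3/10*h_3 + 1/10*h_4

Substituting h_4 = 0 and rearranging gives the linear system (I - Q) h = 1:
  [9/10, -2/5, -1/5, -1/10] . (h_0, h_1, h_2, h_3) = 1
  [-1/10, 7/10, -3/10, -1/10] . (h_0, h_1, h_2, h_3) = 1
  [-1/10, -1/5, 9/10, -1/2] . (h_0, h_1, h_2, h_3) = 1
  [-1/10, -1/5, -3/10, 7/10] . (h_0, h_1, h_2, h_3) = 1

Solving yields:
  h_0 = 790/121
  h_1 = 800/121
  h_2 = 900/121
  h_3 = 900/121

Starting state is 0, so the expected hitting time is h_0 = 790/121.

Answer: 790/121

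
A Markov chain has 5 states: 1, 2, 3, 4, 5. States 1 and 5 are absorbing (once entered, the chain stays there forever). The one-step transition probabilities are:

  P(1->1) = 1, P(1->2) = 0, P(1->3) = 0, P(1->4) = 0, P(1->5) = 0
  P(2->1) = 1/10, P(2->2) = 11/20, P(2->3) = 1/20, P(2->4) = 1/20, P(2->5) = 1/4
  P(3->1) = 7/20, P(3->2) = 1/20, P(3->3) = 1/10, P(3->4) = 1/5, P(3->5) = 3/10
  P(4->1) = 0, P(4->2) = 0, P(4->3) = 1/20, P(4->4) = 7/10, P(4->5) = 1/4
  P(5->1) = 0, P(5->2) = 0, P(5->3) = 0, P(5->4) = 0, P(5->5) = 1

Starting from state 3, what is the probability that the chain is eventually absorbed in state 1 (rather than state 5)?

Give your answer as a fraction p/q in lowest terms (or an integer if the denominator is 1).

Let a_i = P(absorbed in 1 | start in state i).
Boundary conditions: a_1 = 1, a_5 = 0.
For each transient state i, a_i = sum_j P(i->j) * a_j:
  a_2 = 1/10*a_1 + 11/20*a_2 + 1/20*a_3 + 1/20*a_4 + 1/4*a_5
  a_3 = 7/20*a_1 + 1/20*a_2 + 1/10*a_3 + 1/5*a_4 + 3/10*a_5
  a_4 = 0*a_1 + 0*a_2 + 1/20*a_3 + 7/10*a_4 + 1/4*a_5

Substituting a_1 = 1 and a_5 = 0, rearrange to (I - Q) a = r where r[i] = P(i -> 1):
  [9/20, -1/20, -1/20] . (a_2, a_3, a_4) = 1/10
  [-1/20, 9/10, -1/5] . (a_2, a_3, a_4) = 7/20
  [0, -1/20, 3/10] . (a_2, a_3, a_4) = 0

Solving yields:
  a_2 = 257/929
  a_3 = 390/929
  a_4 = 65/929

Starting state is 3, so the absorption probability is a_3 = 390/929.

Answer: 390/929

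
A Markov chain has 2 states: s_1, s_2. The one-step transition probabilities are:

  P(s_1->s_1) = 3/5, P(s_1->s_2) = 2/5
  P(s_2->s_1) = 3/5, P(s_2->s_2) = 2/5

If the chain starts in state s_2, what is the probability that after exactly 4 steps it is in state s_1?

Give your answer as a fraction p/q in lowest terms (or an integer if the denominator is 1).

Answer: 3/5

Derivation:
Computing P^4 by repeated multiplication:
P^1 =
  s_1: [3/5, 2/5]
  s_2: [3/5, 2/5]
P^2 =
  s_1: [3/5, 2/5]
  s_2: [3/5, 2/5]
P^3 =
  s_1: [3/5, 2/5]
  s_2: [3/5, 2/5]
P^4 =
  s_1: [3/5, 2/5]
  s_2: [3/5, 2/5]

(P^4)[s_2 -> s_1] = 3/5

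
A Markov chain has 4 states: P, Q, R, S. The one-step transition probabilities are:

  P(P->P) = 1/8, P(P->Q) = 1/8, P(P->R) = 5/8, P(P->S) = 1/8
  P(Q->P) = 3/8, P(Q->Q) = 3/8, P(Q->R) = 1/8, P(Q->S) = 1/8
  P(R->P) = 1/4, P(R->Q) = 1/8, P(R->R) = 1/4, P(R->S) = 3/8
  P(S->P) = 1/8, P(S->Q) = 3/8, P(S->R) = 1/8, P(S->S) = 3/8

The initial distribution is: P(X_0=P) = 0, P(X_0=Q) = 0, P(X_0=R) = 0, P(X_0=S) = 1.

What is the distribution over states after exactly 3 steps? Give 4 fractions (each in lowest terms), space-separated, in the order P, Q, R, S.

Propagating the distribution step by step (d_{t+1} = d_t * P):
d_0 = (P=0, Q=0, R=0, S=1)
  d_1[P] = 0*1/8 + 0*3/8 + 0*1/4 + 1*1/8 = 1/8
  d_1[Q] = 0*1/8 + 0*3/8 + 0*1/8 + 1*3/8 = 3/8
  d_1[R] = 0*5/8 + 0*1/8 + 0*1/4 + 1*1/8 = 1/8
  d_1[S] = 0*1/8 + 0*1/8 + 0*3/8 + 1*3/8 = 3/8
d_1 = (P=1/8, Q=3/8, R=1/8, S=3/8)
  d_2[P] = 1/8*1/8 + 3/8*3/8 + 1/8*1/4 + 3/8*1/8 = 15/64
  d_2[Q] = 1/8*1/8 + 3/8*3/8 + 1/8*1/8 + 3/8*3/8 = 5/16
  d_2[R] = 1/8*5/8 + 3/8*1/8 + 1/8*1/4 + 3/8*1/8 = 13/64
  d_2[S] = 1/8*1/8 + 3/8*1/8 + 1/8*3/8 + 3/8*3/8 = 1/4
d_2 = (P=15/64, Q=5/16, R=13/64, S=1/4)
  d_3[P] = 15/64*1/8 + 5/16*3/8 + 13/64*1/4 + 1/4*1/8 = 117/512
  d_3[Q] = 15/64*1/8 + 5/16*3/8 + 13/64*1/8 + 1/4*3/8 = 17/64
  d_3[R] = 15/64*5/8 + 5/16*1/8 + 13/64*1/4 + 1/4*1/8 = 137/512
  d_3[S] = 15/64*1/8 + 5/16*1/8 + 13/64*3/8 + 1/4*3/8 = 61/256
d_3 = (P=117/512, Q=17/64, R=137/512, S=61/256)

Answer: 117/512 17/64 137/512 61/256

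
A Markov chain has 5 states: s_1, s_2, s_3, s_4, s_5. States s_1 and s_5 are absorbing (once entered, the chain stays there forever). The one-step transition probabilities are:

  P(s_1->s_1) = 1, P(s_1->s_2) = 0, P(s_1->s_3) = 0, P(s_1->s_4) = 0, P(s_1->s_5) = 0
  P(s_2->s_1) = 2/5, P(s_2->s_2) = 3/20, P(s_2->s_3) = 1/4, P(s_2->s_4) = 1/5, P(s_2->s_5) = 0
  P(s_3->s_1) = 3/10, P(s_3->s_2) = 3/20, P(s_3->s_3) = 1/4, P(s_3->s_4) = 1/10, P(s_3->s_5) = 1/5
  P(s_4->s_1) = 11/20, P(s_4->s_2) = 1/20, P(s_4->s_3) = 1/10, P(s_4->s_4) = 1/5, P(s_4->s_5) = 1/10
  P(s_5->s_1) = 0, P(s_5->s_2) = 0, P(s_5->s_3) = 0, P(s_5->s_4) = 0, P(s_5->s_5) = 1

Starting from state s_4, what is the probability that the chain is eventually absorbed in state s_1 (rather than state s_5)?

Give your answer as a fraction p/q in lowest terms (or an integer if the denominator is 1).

Let a_i = P(absorbed in s_1 | start in state i).
Boundary conditions: a_s_1 = 1, a_s_5 = 0.
For each transient state i, a_i = sum_j P(i->j) * a_j:
  a_s_2 = 2/5*a_s_1 + 3/20*a_s_2 + 1/4*a_s_3 + 1/5*a_s_4 + 0*a_s_5
  a_s_3 = 3/10*a_s_1 + 3/20*a_s_2 + 1/4*a_s_3 + 1/10*a_s_4 + 1/5*a_s_5
  a_s_4 = 11/20*a_s_1 + 1/20*a_s_2 + 1/10*a_s_3 + 1/5*a_s_4 + 1/10*a_s_5

Substituting a_s_1 = 1 and a_s_5 = 0, rearrange to (I - Q) a = r where r[i] = P(i -> s_1):
  [17/20, -1/4, -1/5] . (a_s_2, a_s_3, a_s_4) = 2/5
  [-3/20, 3/4, -1/10] . (a_s_2, a_s_3, a_s_4) = 3/10
  [-1/20, -1/10, 4/5] . (a_s_2, a_s_3, a_s_4) = 11/20

Solving yields:
  a_s_2 = 531/613
  a_s_3 = 419/613
  a_s_4 = 507/613

Starting state is s_4, so the absorption probability is a_s_4 = 507/613.

Answer: 507/613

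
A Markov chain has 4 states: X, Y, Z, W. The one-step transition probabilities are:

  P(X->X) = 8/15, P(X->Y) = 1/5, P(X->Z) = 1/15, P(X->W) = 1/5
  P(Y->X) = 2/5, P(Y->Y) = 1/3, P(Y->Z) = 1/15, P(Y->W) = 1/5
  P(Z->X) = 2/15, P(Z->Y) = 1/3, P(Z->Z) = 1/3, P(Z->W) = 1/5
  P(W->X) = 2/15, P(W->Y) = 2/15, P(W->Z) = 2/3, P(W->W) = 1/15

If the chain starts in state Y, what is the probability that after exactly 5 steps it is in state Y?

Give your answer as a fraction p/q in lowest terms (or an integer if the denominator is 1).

Answer: 38392/151875

Derivation:
Computing P^5 by repeated multiplication:
P^1 =
  X: [8/15, 1/5, 1/15, 1/5]
  Y: [2/5, 1/3, 1/15, 1/5]
  Z: [2/15, 1/3, 1/3, 1/5]
  W: [2/15, 2/15, 2/3, 1/15]
P^2 =
  X: [2/5, 2/9, 46/225, 13/75]
  Y: [86/225, 6/25, 46/225, 13/75]
  Z: [62/225, 62/225, 62/225, 13/75]
  W: [2/9, 68/225, 64/225, 43/225]
P^3 =
  X: [238/675, 92/375, 152/675, 199/1125]
  Y: [394/1125, 836/3375, 152/675, 199/1125]
  Z: [214/675, 884/3375, 824/3375, 199/1125]
  W: [1022/3375, 896/3375, 868/3375, 589/3375]
P^4 =
  X: [5734/16875, 12704/50625, 11788/50625, 2977/16875]
  Y: [17186/50625, 848/3375, 11788/50625, 2977/16875]
  Z: [16706/50625, 12944/50625, 12044/50625, 2977/16875]
  W: [16466/50625, 13064/50625, 12148/50625, 8947/50625]
P^5 =
  X: [255278/759375, 63976/253125, 178156/759375, 44671/253125]
  Y: [85082/253125, 38392/151875, 178156/759375, 44671/253125]
  Z: [253262/759375, 38584/151875, 35836/151875, 44671/253125]
  W: [252302/759375, 193352/759375, 35948/151875, 133981/759375]

(P^5)[Y -> Y] = 38392/151875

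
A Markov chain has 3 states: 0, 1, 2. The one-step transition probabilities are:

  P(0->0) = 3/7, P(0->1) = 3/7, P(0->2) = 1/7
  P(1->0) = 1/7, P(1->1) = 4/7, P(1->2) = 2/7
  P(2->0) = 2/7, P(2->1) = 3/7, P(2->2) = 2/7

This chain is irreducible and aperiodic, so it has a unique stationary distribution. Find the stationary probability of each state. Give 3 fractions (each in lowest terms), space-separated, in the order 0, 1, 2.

The stationary distribution satisfies pi = pi * P, i.e.:
  pi_0 = 3/7*pi_0 + 1/7*pi_1 + 2/7*pi_2
  pi_1 = 3/7*pi_0 + 4/7*pi_1 + 3/7*pi_2
  pi_2 = 1/7*pi_0 + 2/7*pi_1 + 2/7*pi_2
with normalization: pi_0 + pi_1 + pi_2 = 1.

Using the first 2 balance equations plus normalization, the linear system A*pi = b is:
  [-4/7, 1/7, 2/7] . pi = 0
  [3/7, -3/7, 3/7] . pi = 0
  [1, 1, 1] . pi = 1

Solving yields:
  pi_0 = 1/4
  pi_1 = 1/2
  pi_2 = 1/4

Verification (pi * P):
  1/4*3/7 + 1/2*1/7 + 1/4*2/7 = 1/4 = pi_0  (ok)
  1/4*3/7 + 1/2*4/7 + 1/4*3/7 = 1/2 = pi_1  (ok)
  1/4*1/7 + 1/2*2/7 + 1/4*2/7 = 1/4 = pi_2  (ok)

Answer: 1/4 1/2 1/4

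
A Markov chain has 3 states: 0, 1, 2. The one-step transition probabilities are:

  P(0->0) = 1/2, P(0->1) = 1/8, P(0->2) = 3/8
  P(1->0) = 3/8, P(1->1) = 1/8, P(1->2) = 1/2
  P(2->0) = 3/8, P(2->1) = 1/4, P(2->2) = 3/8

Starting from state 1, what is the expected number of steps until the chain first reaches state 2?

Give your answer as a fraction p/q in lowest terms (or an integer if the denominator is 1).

Answer: 56/25

Derivation:
Let h_i = expected steps to first reach 2 from state i.
Boundary: h_2 = 0.
First-step equations for the other states:
  h_0 = 1 + 1/2*h_0 + 1/8*h_1 + 3/8*h_2
  h_1 = 1 + 3/8*h_0 + 1/8*h_1 + 1/2*h_2

Substituting h_2 = 0 and rearranging gives the linear system (I - Q) h = 1:
  [1/2, -1/8] . (h_0, h_1) = 1
  [-3/8, 7/8] . (h_0, h_1) = 1

Solving yields:
  h_0 = 64/25
  h_1 = 56/25

Starting state is 1, so the expected hitting time is h_1 = 56/25.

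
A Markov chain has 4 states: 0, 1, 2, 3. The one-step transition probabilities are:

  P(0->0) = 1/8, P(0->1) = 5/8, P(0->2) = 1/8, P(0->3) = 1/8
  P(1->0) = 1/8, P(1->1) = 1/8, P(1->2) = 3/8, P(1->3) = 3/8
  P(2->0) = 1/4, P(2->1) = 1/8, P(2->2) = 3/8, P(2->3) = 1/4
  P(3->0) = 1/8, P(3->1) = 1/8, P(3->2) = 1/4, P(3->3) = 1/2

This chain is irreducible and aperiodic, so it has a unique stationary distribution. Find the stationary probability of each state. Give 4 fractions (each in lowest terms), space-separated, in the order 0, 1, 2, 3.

The stationary distribution satisfies pi = pi * P, i.e.:
  pi_0 = 1/8*pi_0 + 1/8*pi_1 + 1/4*pi_2 + 1/8*pi_3
  pi_1 = 5/8*pi_0 + 1/8*pi_1 + 1/8*pi_2 + 1/8*pi_3
  pi_2 = 1/8*pi_0 + 3/8*pi_1 + 3/8*pi_2 + 1/4*pi_3
  pi_3 = 1/8*pi_0 + 3/8*pi_1 + 1/4*pi_2 + 1/2*pi_3
with normalization: pi_0 + pi_1 + pi_2 + pi_3 = 1.

Using the first 3 balance equations plus normalization, the linear system A*pi = b is:
  [-7/8, 1/8, 1/4, 1/8] . pi = 0
  [5/8, -7/8, 1/8, 1/8] . pi = 0
  [1/8, 3/8, -5/8, 1/4] . pi = 0
  [1, 1, 1, 1] . pi = 1

Solving yields:
  pi_0 = 73/452
  pi_1 = 93/452
  pi_2 = 33/113
  pi_3 = 77/226

Verification (pi * P):
  73/452*1/8 + 93/452*1/8 + 33/113*1/4 + 77/226*1/8 = 73/452 = pi_0  (ok)
  73/452*5/8 + 93/452*1/8 + 33/113*1/8 + 77/226*1/8 = 93/452 = pi_1  (ok)
  73/452*1/8 + 93/452*3/8 + 33/113*3/8 + 77/226*1/4 = 33/113 = pi_2  (ok)
  73/452*1/8 + 93/452*3/8 + 33/113*1/4 + 77/226*1/2 = 77/226 = pi_3  (ok)

Answer: 73/452 93/452 33/113 77/226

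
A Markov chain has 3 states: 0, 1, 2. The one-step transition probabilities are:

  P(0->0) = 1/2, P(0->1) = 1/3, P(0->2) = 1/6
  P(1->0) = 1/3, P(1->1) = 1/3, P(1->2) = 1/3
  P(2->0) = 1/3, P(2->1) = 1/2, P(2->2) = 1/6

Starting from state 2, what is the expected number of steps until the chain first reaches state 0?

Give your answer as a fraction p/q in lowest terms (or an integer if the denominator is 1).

Let h_i = expected steps to first reach 0 from state i.
Boundary: h_0 = 0.
First-step equations for the other states:
  h_1 = 1 + 1/3*h_0 + 1/3*h_1 + 1/3*h_2
  h_2 = 1 + 1/3*h_0 + 1/2*h_1 + 1/6*h_2

Substituting h_0 = 0 and rearranging gives the linear system (I - Q) h = 1:
  [2/3, -1/3] . (h_1, h_2) = 1
  [-1/2, 5/6] . (h_1, h_2) = 1

Solving yields:
  h_1 = 3
  h_2 = 3

Starting state is 2, so the expected hitting time is h_2 = 3.

Answer: 3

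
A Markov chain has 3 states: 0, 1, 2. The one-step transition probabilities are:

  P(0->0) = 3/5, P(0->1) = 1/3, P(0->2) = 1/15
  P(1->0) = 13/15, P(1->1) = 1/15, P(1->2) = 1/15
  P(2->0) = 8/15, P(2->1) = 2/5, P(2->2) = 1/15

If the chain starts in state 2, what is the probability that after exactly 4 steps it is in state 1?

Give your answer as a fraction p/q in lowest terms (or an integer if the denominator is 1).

Answer: 13372/50625

Derivation:
Computing P^4 by repeated multiplication:
P^1 =
  0: [3/5, 1/3, 1/15]
  1: [13/15, 1/15, 1/15]
  2: [8/15, 2/5, 1/15]
P^2 =
  0: [154/225, 56/225, 1/15]
  1: [46/75, 8/25, 1/15]
  2: [158/225, 52/225, 1/15]
P^3 =
  0: [2234/3375, 916/3375, 1/15]
  1: [766/1125, 284/1125, 1/15]
  2: [2218/3375, 932/3375, 1/15]
P^4 =
  0: [33814/50625, 13436/50625, 1/15]
  1: [11186/16875, 4564/16875, 1/15]
  2: [33878/50625, 13372/50625, 1/15]

(P^4)[2 -> 1] = 13372/50625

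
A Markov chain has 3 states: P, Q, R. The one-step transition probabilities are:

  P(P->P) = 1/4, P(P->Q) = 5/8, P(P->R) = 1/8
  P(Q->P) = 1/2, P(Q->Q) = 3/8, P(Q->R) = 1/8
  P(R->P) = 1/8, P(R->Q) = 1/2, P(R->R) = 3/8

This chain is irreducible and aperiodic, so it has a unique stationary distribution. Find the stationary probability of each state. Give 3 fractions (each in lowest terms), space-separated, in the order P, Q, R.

Answer: 7/20 29/60 1/6

Derivation:
The stationary distribution satisfies pi = pi * P, i.e.:
  pi_P = 1/4*pi_P + 1/2*pi_Q + 1/8*pi_R
  pi_Q = 5/8*pi_P + 3/8*pi_Q + 1/2*pi_R
  pi_R = 1/8*pi_P + 1/8*pi_Q + 3/8*pi_R
with normalization: pi_P + pi_Q + pi_R = 1.

Using the first 2 balance equations plus normalization, the linear system A*pi = b is:
  [-3/4, 1/2, 1/8] . pi = 0
  [5/8, -5/8, 1/2] . pi = 0
  [1, 1, 1] . pi = 1

Solving yields:
  pi_P = 7/20
  pi_Q = 29/60
  pi_R = 1/6

Verification (pi * P):
  7/20*1/4 + 29/60*1/2 + 1/6*1/8 = 7/20 = pi_P  (ok)
  7/20*5/8 + 29/60*3/8 + 1/6*1/2 = 29/60 = pi_Q  (ok)
  7/20*1/8 + 29/60*1/8 + 1/6*3/8 = 1/6 = pi_R  (ok)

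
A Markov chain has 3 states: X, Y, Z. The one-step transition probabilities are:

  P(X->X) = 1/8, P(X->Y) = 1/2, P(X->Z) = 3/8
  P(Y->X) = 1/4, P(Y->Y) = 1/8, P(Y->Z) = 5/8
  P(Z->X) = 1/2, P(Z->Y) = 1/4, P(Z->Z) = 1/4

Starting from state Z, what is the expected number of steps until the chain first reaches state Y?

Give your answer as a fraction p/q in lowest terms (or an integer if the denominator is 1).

Let h_i = expected steps to first reach Y from state i.
Boundary: h_Y = 0.
First-step equations for the other states:
  h_X = 1 + 1/8*h_X + 1/2*h_Y + 3/8*h_Z
  h_Z = 1 + 1/2*h_X + 1/4*h_Y + 1/4*h_Z

Substituting h_Y = 0 and rearranging gives the linear system (I - Q) h = 1:
  [7/8, -3/8] . (h_X, h_Z) = 1
  [-1/2, 3/4] . (h_X, h_Z) = 1

Solving yields:
  h_X = 12/5
  h_Z = 44/15

Starting state is Z, so the expected hitting time is h_Z = 44/15.

Answer: 44/15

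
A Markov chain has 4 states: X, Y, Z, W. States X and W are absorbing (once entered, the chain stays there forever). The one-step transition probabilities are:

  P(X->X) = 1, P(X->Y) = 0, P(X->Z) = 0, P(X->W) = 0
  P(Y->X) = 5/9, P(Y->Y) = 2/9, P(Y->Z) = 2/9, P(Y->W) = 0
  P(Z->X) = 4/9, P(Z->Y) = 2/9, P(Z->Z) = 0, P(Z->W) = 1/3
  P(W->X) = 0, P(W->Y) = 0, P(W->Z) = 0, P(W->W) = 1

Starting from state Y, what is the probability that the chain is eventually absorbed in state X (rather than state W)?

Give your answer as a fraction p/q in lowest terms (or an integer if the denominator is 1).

Answer: 53/59

Derivation:
Let a_i = P(absorbed in X | start in state i).
Boundary conditions: a_X = 1, a_W = 0.
For each transient state i, a_i = sum_j P(i->j) * a_j:
  a_Y = 5/9*a_X + 2/9*a_Y + 2/9*a_Z + 0*a_W
  a_Z = 4/9*a_X + 2/9*a_Y + 0*a_Z + 1/3*a_W

Substituting a_X = 1 and a_W = 0, rearrange to (I - Q) a = r where r[i] = P(i -> X):
  [7/9, -2/9] . (a_Y, a_Z) = 5/9
  [-2/9, 1] . (a_Y, a_Z) = 4/9

Solving yields:
  a_Y = 53/59
  a_Z = 38/59

Starting state is Y, so the absorption probability is a_Y = 53/59.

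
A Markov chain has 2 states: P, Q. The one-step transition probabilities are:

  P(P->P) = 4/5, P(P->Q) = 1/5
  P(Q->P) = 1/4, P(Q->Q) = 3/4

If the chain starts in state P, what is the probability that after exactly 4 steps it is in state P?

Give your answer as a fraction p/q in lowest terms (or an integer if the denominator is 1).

Answer: 23849/40000

Derivation:
Computing P^4 by repeated multiplication:
P^1 =
  P: [4/5, 1/5]
  Q: [1/4, 3/4]
P^2 =
  P: [69/100, 31/100]
  Q: [31/80, 49/80]
P^3 =
  P: [1259/2000, 741/2000]
  Q: [741/1600, 859/1600]
P^4 =
  P: [23849/40000, 16151/40000]
  Q: [16151/32000, 15849/32000]

(P^4)[P -> P] = 23849/40000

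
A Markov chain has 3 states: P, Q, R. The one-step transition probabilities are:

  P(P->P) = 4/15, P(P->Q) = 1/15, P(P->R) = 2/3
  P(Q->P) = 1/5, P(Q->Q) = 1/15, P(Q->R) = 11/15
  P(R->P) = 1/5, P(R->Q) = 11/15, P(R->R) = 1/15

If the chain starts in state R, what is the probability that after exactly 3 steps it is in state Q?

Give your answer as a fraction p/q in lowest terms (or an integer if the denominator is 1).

Computing P^3 by repeated multiplication:
P^1 =
  P: [4/15, 1/15, 2/3]
  Q: [1/5, 1/15, 11/15]
  R: [1/5, 11/15, 1/15]
P^2 =
  P: [49/225, 23/45, 61/225]
  Q: [16/75, 5/9, 52/225]
  R: [16/75, 1/9, 152/225]
P^3 =
  P: [724/3375, 167/675, 1816/3375]
  Q: [241/1125, 149/675, 1907/3375]
  R: [241/1125, 349/675, 907/3375]

(P^3)[R -> Q] = 349/675

Answer: 349/675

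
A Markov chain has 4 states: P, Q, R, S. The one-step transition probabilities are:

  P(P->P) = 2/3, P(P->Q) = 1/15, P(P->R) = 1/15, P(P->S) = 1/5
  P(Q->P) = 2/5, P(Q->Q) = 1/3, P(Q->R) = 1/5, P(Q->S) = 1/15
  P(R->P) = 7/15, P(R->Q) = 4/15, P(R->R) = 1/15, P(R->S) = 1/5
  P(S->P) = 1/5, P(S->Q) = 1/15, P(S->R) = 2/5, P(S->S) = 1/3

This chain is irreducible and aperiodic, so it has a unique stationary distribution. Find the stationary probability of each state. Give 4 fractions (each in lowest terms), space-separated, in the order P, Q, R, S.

Answer: 117/233 31/233 36/233 49/233

Derivation:
The stationary distribution satisfies pi = pi * P, i.e.:
  pi_P = 2/3*pi_P + 2/5*pi_Q + 7/15*pi_R + 1/5*pi_S
  pi_Q = 1/15*pi_P + 1/3*pi_Q + 4/15*pi_R + 1/15*pi_S
  pi_R = 1/15*pi_P + 1/5*pi_Q + 1/15*pi_R + 2/5*pi_S
  pi_S = 1/5*pi_P + 1/15*pi_Q + 1/5*pi_R + 1/3*pi_S
with normalization: pi_P + pi_Q + pi_R + pi_S = 1.

Using the first 3 balance equations plus normalization, the linear system A*pi = b is:
  [-1/3, 2/5, 7/15, 1/5] . pi = 0
  [1/15, -2/3, 4/15, 1/15] . pi = 0
  [1/15, 1/5, -14/15, 2/5] . pi = 0
  [1, 1, 1, 1] . pi = 1

Solving yields:
  pi_P = 117/233
  pi_Q = 31/233
  pi_R = 36/233
  pi_S = 49/233

Verification (pi * P):
  117/233*2/3 + 31/233*2/5 + 36/233*7/15 + 49/233*1/5 = 117/233 = pi_P  (ok)
  117/233*1/15 + 31/233*1/3 + 36/233*4/15 + 49/233*1/15 = 31/233 = pi_Q  (ok)
  117/233*1/15 + 31/233*1/5 + 36/233*1/15 + 49/233*2/5 = 36/233 = pi_R  (ok)
  117/233*1/5 + 31/233*1/15 + 36/233*1/5 + 49/233*1/3 = 49/233 = pi_S  (ok)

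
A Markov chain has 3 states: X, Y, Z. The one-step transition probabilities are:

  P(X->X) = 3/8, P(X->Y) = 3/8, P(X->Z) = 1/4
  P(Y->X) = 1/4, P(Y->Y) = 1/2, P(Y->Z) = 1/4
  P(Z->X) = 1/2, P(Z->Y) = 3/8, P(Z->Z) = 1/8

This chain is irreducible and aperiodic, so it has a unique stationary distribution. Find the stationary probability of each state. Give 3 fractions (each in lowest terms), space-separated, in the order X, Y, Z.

The stationary distribution satisfies pi = pi * P, i.e.:
  pi_X = 3/8*pi_X + 1/4*pi_Y + 1/2*pi_Z
  pi_Y = 3/8*pi_X + 1/2*pi_Y + 3/8*pi_Z
  pi_Z = 1/4*pi_X + 1/4*pi_Y + 1/8*pi_Z
with normalization: pi_X + pi_Y + pi_Z = 1.

Using the first 2 balance equations plus normalization, the linear system A*pi = b is:
  [-5/8, 1/4, 1/2] . pi = 0
  [3/8, -1/2, 3/8] . pi = 0
  [1, 1, 1] . pi = 1

Solving yields:
  pi_X = 22/63
  pi_Y = 3/7
  pi_Z = 2/9

Verification (pi * P):
  22/63*3/8 + 3/7*1/4 + 2/9*1/2 = 22/63 = pi_X  (ok)
  22/63*3/8 + 3/7*1/2 + 2/9*3/8 = 3/7 = pi_Y  (ok)
  22/63*1/4 + 3/7*1/4 + 2/9*1/8 = 2/9 = pi_Z  (ok)

Answer: 22/63 3/7 2/9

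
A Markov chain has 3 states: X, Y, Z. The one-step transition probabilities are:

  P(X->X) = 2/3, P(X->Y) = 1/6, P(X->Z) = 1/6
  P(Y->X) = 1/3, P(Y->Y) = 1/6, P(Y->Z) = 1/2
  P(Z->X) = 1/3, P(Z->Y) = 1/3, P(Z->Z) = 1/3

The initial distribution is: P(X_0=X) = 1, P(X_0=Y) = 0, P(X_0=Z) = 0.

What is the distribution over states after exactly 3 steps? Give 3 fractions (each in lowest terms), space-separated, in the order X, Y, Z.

Answer: 14/27 5/24 59/216

Derivation:
Propagating the distribution step by step (d_{t+1} = d_t * P):
d_0 = (X=1, Y=0, Z=0)
  d_1[X] = 1*2/3 + 0*1/3 + 0*1/3 = 2/3
  d_1[Y] = 1*1/6 + 0*1/6 + 0*1/3 = 1/6
  d_1[Z] = 1*1/6 + 0*1/2 + 0*1/3 = 1/6
d_1 = (X=2/3, Y=1/6, Z=1/6)
  d_2[X] = 2/3*2/3 + 1/6*1/3 + 1/6*1/3 = 5/9
  d_2[Y] = 2/3*1/6 + 1/6*1/6 + 1/6*1/3 = 7/36
  d_2[Z] = 2/3*1/6 + 1/6*1/2 + 1/6*1/3 = 1/4
d_2 = (X=5/9, Y=7/36, Z=1/4)
  d_3[X] = 5/9*2/3 + 7/36*1/3 + 1/4*1/3 = 14/27
  d_3[Y] = 5/9*1/6 + 7/36*1/6 + 1/4*1/3 = 5/24
  d_3[Z] = 5/9*1/6 + 7/36*1/2 + 1/4*1/3 = 59/216
d_3 = (X=14/27, Y=5/24, Z=59/216)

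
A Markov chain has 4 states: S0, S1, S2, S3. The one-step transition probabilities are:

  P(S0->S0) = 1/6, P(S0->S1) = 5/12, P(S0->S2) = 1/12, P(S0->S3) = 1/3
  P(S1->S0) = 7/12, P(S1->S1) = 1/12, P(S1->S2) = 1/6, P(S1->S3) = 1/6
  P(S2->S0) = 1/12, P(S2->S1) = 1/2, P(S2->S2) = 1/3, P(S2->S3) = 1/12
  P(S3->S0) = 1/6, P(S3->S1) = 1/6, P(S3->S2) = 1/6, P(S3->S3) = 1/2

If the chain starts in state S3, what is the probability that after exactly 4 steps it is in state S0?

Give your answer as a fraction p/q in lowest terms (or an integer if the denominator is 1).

Answer: 169/648

Derivation:
Computing P^4 by repeated multiplication:
P^1 =
  S0: [1/6, 5/12, 1/12, 1/3]
  S1: [7/12, 1/12, 1/6, 1/6]
  S2: [1/12, 1/2, 1/3, 1/12]
  S3: [1/6, 1/6, 1/6, 1/2]
P^2 =
  S0: [1/3, 29/144, 1/6, 43/144]
  S1: [3/16, 13/36, 7/48, 11/36]
  S2: [25/72, 37/144, 31/144, 13/72]
  S3: [2/9, 1/4, 13/72, 25/72]
P^3 =
  S0: [409/1728, 499/1728, 1/6, 133/432]
  S1: [527/1728, 401/1728, 101/576, 497/1728]
  S2: [221/864, 175/576, 25/144, 461/1728]
  S3: [221/864, 113/432, 77/432, 263/864]
P^4 =
  S0: [5663/20736, 667/2592, 3623/20736, 1019/3456]
  S1: [2579/10368, 731/2592, 3535/20736, 2065/6912]
  S2: [1927/6912, 1819/6912, 1807/10368, 1471/5184]
  S3: [169/648, 103/384, 605/3456, 767/2592]

(P^4)[S3 -> S0] = 169/648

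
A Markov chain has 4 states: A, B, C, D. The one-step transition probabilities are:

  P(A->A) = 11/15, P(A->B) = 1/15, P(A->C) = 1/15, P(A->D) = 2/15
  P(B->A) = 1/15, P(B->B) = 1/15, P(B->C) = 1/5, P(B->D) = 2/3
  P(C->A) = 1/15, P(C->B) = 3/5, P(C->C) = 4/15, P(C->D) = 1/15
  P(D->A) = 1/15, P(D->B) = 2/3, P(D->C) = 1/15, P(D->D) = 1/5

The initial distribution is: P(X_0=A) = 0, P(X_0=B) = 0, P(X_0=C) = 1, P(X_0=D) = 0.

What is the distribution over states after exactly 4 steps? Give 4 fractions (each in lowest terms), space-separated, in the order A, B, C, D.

Answer: 13/81 15719/50625 2581/16875 6346/16875

Derivation:
Propagating the distribution step by step (d_{t+1} = d_t * P):
d_0 = (A=0, B=0, C=1, D=0)
  d_1[A] = 0*11/15 + 0*1/15 + 1*1/15 + 0*1/15 = 1/15
  d_1[B] = 0*1/15 + 0*1/15 + 1*3/5 + 0*2/3 = 3/5
  d_1[C] = 0*1/15 + 0*1/5 + 1*4/15 + 0*1/15 = 4/15
  d_1[D] = 0*2/15 + 0*2/3 + 1*1/15 + 0*1/5 = 1/15
d_1 = (A=1/15, B=3/5, C=4/15, D=1/15)
  d_2[A] = 1/15*11/15 + 3/5*1/15 + 4/15*1/15 + 1/15*1/15 = 1/9
  d_2[B] = 1/15*1/15 + 3/5*1/15 + 4/15*3/5 + 1/15*2/3 = 56/225
  d_2[C] = 1/15*1/15 + 3/5*1/5 + 4/15*4/15 + 1/15*1/15 = 1/5
  d_2[D] = 1/15*2/15 + 3/5*2/3 + 4/15*1/15 + 1/15*1/5 = 11/25
d_2 = (A=1/9, B=56/225, C=1/5, D=11/25)
  d_3[A] = 1/9*11/15 + 56/225*1/15 + 1/5*1/15 + 11/25*1/15 = 19/135
  d_3[B] = 1/9*1/15 + 56/225*1/15 + 1/5*3/5 + 11/25*2/3 = 164/375
  d_3[C] = 1/9*1/15 + 56/225*1/5 + 1/5*4/15 + 11/25*1/15 = 472/3375
  d_3[D] = 1/9*2/15 + 56/225*2/3 + 1/5*1/15 + 11/25*1/5 = 952/3375
d_3 = (A=19/135, B=164/375, C=472/3375, D=952/3375)
  d_4[A] = 19/135*11/15 + 164/375*1/15 + 472/3375*1/15 + 952/3375*1/15 = 13/81
  d_4[B] = 19/135*1/15 + 164/375*1/15 + 472/3375*3/5 + 952/3375*2/3 = 15719/50625
  d_4[C] = 19/135*1/15 + 164/375*1/5 + 472/3375*4/15 + 952/3375*1/15 = 2581/16875
  d_4[D] = 19/135*2/15 + 164/375*2/3 + 472/3375*1/15 + 952/3375*1/5 = 6346/16875
d_4 = (A=13/81, B=15719/50625, C=2581/16875, D=6346/16875)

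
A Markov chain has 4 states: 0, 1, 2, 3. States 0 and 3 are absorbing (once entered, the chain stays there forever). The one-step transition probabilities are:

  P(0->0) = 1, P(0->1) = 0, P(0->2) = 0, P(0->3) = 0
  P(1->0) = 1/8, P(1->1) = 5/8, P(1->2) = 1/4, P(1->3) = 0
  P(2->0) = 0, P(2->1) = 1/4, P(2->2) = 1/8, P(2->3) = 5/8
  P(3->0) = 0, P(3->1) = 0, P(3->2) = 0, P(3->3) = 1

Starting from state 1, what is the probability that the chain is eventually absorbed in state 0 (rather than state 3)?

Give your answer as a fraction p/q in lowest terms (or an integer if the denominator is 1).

Let a_i = P(absorbed in 0 | start in state i).
Boundary conditions: a_0 = 1, a_3 = 0.
For each transient state i, a_i = sum_j P(i->j) * a_j:
  a_1 = 1/8*a_0 + 5/8*a_1 + 1/4*a_2 + 0*a_3
  a_2 = 0*a_0 + 1/4*a_1 + 1/8*a_2 + 5/8*a_3

Substituting a_0 = 1 and a_3 = 0, rearrange to (I - Q) a = r where r[i] = P(i -> 0):
  [3/8, -1/4] . (a_1, a_2) = 1/8
  [-1/4, 7/8] . (a_1, a_2) = 0

Solving yields:
  a_1 = 7/17
  a_2 = 2/17

Starting state is 1, so the absorption probability is a_1 = 7/17.

Answer: 7/17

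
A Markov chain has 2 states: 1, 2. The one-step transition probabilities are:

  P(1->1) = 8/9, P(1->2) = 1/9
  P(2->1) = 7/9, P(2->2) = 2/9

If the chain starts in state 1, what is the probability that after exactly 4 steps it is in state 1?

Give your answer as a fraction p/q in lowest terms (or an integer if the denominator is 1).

Computing P^4 by repeated multiplication:
P^1 =
  1: [8/9, 1/9]
  2: [7/9, 2/9]
P^2 =
  1: [71/81, 10/81]
  2: [70/81, 11/81]
P^3 =
  1: [638/729, 91/729]
  2: [637/729, 92/729]
P^4 =
  1: [5741/6561, 820/6561]
  2: [5740/6561, 821/6561]

(P^4)[1 -> 1] = 5741/6561

Answer: 5741/6561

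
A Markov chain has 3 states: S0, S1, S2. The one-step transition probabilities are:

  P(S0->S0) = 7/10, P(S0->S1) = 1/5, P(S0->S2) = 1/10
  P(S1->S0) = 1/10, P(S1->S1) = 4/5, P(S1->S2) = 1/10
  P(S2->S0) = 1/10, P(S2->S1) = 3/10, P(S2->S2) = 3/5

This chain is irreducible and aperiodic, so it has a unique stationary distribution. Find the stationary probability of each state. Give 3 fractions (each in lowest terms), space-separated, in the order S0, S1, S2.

Answer: 1/4 11/20 1/5

Derivation:
The stationary distribution satisfies pi = pi * P, i.e.:
  pi_S0 = 7/10*pi_S0 + 1/10*pi_S1 + 1/10*pi_S2
  pi_S1 = 1/5*pi_S0 + 4/5*pi_S1 + 3/10*pi_S2
  pi_S2 = 1/10*pi_S0 + 1/10*pi_S1 + 3/5*pi_S2
with normalization: pi_S0 + pi_S1 + pi_S2 = 1.

Using the first 2 balance equations plus normalization, the linear system A*pi = b is:
  [-3/10, 1/10, 1/10] . pi = 0
  [1/5, -1/5, 3/10] . pi = 0
  [1, 1, 1] . pi = 1

Solving yields:
  pi_S0 = 1/4
  pi_S1 = 11/20
  pi_S2 = 1/5

Verification (pi * P):
  1/4*7/10 + 11/20*1/10 + 1/5*1/10 = 1/4 = pi_S0  (ok)
  1/4*1/5 + 11/20*4/5 + 1/5*3/10 = 11/20 = pi_S1  (ok)
  1/4*1/10 + 11/20*1/10 + 1/5*3/5 = 1/5 = pi_S2  (ok)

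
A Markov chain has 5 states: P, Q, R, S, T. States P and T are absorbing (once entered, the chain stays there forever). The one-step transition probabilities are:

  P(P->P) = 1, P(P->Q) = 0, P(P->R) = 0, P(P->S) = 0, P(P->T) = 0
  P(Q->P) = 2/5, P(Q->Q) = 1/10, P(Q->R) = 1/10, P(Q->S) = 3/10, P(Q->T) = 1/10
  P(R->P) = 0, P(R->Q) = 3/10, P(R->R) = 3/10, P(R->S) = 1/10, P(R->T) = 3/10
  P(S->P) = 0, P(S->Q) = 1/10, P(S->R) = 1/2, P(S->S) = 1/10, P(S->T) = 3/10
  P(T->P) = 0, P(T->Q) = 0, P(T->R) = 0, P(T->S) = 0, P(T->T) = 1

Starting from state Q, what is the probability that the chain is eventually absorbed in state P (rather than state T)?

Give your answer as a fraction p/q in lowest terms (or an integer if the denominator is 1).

Let a_i = P(absorbed in P | start in state i).
Boundary conditions: a_P = 1, a_T = 0.
For each transient state i, a_i = sum_j P(i->j) * a_j:
  a_Q = 2/5*a_P + 1/10*a_Q + 1/10*a_R + 3/10*a_S + 1/10*a_T
  a_R = 0*a_P + 3/10*a_Q + 3/10*a_R + 1/10*a_S + 3/10*a_T
  a_S = 0*a_P + 1/10*a_Q + 1/2*a_R + 1/10*a_S + 3/10*a_T

Substituting a_P = 1 and a_T = 0, rearrange to (I - Q) a = r where r[i] = P(i -> P):
  [9/10, -1/10, -3/10] . (a_Q, a_R, a_S) = 2/5
  [-3/10, 7/10, -1/10] . (a_Q, a_R, a_S) = 0
  [-1/10, -1/2, 9/10] . (a_Q, a_R, a_S) = 0

Solving yields:
  a_Q = 58/107
  a_R = 28/107
  a_S = 22/107

Starting state is Q, so the absorption probability is a_Q = 58/107.

Answer: 58/107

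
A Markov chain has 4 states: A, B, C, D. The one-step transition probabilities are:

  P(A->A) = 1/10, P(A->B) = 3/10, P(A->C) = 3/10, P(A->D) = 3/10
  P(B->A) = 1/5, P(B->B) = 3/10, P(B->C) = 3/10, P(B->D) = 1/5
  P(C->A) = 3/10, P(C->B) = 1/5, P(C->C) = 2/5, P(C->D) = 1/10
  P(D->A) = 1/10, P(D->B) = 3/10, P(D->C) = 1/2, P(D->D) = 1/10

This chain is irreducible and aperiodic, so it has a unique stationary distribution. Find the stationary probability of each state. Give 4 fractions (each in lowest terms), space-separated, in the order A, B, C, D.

Answer: 112/559 147/559 207/559 93/559

Derivation:
The stationary distribution satisfies pi = pi * P, i.e.:
  pi_A = 1/10*pi_A + 1/5*pi_B + 3/10*pi_C + 1/10*pi_D
  pi_B = 3/10*pi_A + 3/10*pi_B + 1/5*pi_C + 3/10*pi_D
  pi_C = 3/10*pi_A + 3/10*pi_B + 2/5*pi_C + 1/2*pi_D
  pi_D = 3/10*pi_A + 1/5*pi_B + 1/10*pi_C + 1/10*pi_D
with normalization: pi_A + pi_B + pi_C + pi_D = 1.

Using the first 3 balance equations plus normalization, the linear system A*pi = b is:
  [-9/10, 1/5, 3/10, 1/10] . pi = 0
  [3/10, -7/10, 1/5, 3/10] . pi = 0
  [3/10, 3/10, -3/5, 1/2] . pi = 0
  [1, 1, 1, 1] . pi = 1

Solving yields:
  pi_A = 112/559
  pi_B = 147/559
  pi_C = 207/559
  pi_D = 93/559

Verification (pi * P):
  112/559*1/10 + 147/559*1/5 + 207/559*3/10 + 93/559*1/10 = 112/559 = pi_A  (ok)
  112/559*3/10 + 147/559*3/10 + 207/559*1/5 + 93/559*3/10 = 147/559 = pi_B  (ok)
  112/559*3/10 + 147/559*3/10 + 207/559*2/5 + 93/559*1/2 = 207/559 = pi_C  (ok)
  112/559*3/10 + 147/559*1/5 + 207/559*1/10 + 93/559*1/10 = 93/559 = pi_D  (ok)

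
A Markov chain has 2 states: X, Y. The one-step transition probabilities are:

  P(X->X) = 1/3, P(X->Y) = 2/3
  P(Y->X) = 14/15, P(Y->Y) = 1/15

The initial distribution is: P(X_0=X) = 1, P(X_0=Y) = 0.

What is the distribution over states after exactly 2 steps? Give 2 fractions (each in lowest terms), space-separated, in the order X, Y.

Answer: 11/15 4/15

Derivation:
Propagating the distribution step by step (d_{t+1} = d_t * P):
d_0 = (X=1, Y=0)
  d_1[X] = 1*1/3 + 0*14/15 = 1/3
  d_1[Y] = 1*2/3 + 0*1/15 = 2/3
d_1 = (X=1/3, Y=2/3)
  d_2[X] = 1/3*1/3 + 2/3*14/15 = 11/15
  d_2[Y] = 1/3*2/3 + 2/3*1/15 = 4/15
d_2 = (X=11/15, Y=4/15)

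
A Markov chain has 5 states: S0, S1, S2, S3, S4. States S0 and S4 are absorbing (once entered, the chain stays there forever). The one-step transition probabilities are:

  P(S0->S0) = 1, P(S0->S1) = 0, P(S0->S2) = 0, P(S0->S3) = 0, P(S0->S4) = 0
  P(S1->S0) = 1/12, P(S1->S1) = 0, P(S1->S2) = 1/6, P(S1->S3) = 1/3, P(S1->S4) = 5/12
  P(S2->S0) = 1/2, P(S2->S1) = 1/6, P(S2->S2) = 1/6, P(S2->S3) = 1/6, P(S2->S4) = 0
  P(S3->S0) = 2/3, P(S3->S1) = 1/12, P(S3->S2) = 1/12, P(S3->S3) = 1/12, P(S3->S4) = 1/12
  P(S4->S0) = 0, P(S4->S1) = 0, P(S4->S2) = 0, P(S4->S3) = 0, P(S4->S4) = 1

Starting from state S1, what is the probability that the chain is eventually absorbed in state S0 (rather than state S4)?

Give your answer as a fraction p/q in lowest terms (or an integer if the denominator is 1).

Answer: 77/150

Derivation:
Let a_i = P(absorbed in S0 | start in state i).
Boundary conditions: a_S0 = 1, a_S4 = 0.
For each transient state i, a_i = sum_j P(i->j) * a_j:
  a_S1 = 1/12*a_S0 + 0*a_S1 + 1/6*a_S2 + 1/3*a_S3 + 5/12*a_S4
  a_S2 = 1/2*a_S0 + 1/6*a_S1 + 1/6*a_S2 + 1/6*a_S3 + 0*a_S4
  a_S3 = 2/3*a_S0 + 1/12*a_S1 + 1/12*a_S2 + 1/12*a_S3 + 1/12*a_S4

Substituting a_S0 = 1 and a_S4 = 0, rearrange to (I - Q) a = r where r[i] = P(i -> S0):
  [1, -1/6, -1/3] . (a_S1, a_S2, a_S3) = 1/12
  [-1/6, 5/6, -1/6] . (a_S1, a_S2, a_S3) = 1/2
  [-1/12, -1/12, 11/12] . (a_S1, a_S2, a_S3) = 2/3

Solving yields:
  a_S1 = 77/150
  a_S2 = 131/150
  a_S3 = 64/75

Starting state is S1, so the absorption probability is a_S1 = 77/150.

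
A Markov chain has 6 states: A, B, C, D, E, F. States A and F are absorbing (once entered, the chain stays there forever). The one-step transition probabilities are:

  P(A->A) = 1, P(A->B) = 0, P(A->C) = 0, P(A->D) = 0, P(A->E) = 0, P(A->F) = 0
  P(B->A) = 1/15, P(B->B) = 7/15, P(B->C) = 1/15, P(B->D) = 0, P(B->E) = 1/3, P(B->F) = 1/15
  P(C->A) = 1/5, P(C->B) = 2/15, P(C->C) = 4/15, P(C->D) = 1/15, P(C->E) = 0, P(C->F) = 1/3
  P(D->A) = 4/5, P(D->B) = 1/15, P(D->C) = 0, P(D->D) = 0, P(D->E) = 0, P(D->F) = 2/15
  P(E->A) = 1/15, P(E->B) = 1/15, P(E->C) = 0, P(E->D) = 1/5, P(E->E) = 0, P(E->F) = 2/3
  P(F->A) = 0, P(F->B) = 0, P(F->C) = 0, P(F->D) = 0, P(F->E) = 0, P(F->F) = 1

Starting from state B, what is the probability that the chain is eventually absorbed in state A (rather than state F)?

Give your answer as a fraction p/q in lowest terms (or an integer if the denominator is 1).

Let a_i = P(absorbed in A | start in state i).
Boundary conditions: a_A = 1, a_F = 0.
For each transient state i, a_i = sum_j P(i->j) * a_j:
  a_B = 1/15*a_A + 7/15*a_B + 1/15*a_C + 0*a_D + 1/3*a_E + 1/15*a_F
  a_C = 1/5*a_A + 2/15*a_B + 4/15*a_C + 1/15*a_D + 0*a_E + 1/3*a_F
  a_D = 4/5*a_A + 1/15*a_B + 0*a_C + 0*a_D + 0*a_E + 2/15*a_F
  a_E = 1/15*a_A + 1/15*a_B + 0*a_C + 1/5*a_D + 0*a_E + 2/3*a_F

Substituting a_A = 1 and a_F = 0, rearrange to (I - Q) a = r where r[i] = P(i -> A):
  [8/15, -1/15, 0, -1/3] . (a_B, a_C, a_D, a_E) = 1/15
  [-2/15, 11/15, -1/15, 0] . (a_B, a_C, a_D, a_E) = 1/5
  [-1/15, 0, 1, 0] . (a_B, a_C, a_D, a_E) = 4/5
  [-1/15, 0, -1/5, 1] . (a_B, a_C, a_D, a_E) = 1/15

Solving yields:
  a_B = 409/1223
  a_C = 1498/3669
  a_D = 3017/3669
  a_E = 4649/18345

Starting state is B, so the absorption probability is a_B = 409/1223.

Answer: 409/1223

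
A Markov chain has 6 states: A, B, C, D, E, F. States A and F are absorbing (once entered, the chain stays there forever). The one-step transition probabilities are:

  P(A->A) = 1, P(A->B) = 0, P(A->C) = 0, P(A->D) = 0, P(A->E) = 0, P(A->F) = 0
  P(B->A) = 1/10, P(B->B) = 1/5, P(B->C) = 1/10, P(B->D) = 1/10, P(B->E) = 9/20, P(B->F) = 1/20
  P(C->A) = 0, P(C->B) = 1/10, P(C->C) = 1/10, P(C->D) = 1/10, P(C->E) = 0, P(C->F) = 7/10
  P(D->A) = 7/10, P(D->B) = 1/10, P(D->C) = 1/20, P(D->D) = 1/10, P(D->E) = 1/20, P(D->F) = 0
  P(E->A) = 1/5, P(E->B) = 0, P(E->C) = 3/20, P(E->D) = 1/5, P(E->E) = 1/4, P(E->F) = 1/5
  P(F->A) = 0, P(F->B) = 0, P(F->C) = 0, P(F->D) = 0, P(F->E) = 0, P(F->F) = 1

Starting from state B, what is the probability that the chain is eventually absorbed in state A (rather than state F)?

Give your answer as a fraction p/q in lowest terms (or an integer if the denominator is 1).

Answer: 9871/17812

Derivation:
Let a_i = P(absorbed in A | start in state i).
Boundary conditions: a_A = 1, a_F = 0.
For each transient state i, a_i = sum_j P(i->j) * a_j:
  a_B = 1/10*a_A + 1/5*a_B + 1/10*a_C + 1/10*a_D + 9/20*a_E + 1/20*a_F
  a_C = 0*a_A + 1/10*a_B + 1/10*a_C + 1/10*a_D + 0*a_E + 7/10*a_F
  a_D = 7/10*a_A + 1/10*a_B + 1/20*a_C + 1/10*a_D + 1/20*a_E + 0*a_F
  a_E = 1/5*a_A + 0*a_B + 3/20*a_C + 1/5*a_D + 1/4*a_E + 1/5*a_F

Substituting a_A = 1 and a_F = 0, rearrange to (I - Q) a = r where r[i] = P(i -> A):
  [4/5, -1/10, -1/10, -9/20] . (a_B, a_C, a_D, a_E) = 1/10
  [-1/10, 9/10, -1/10, 0] . (a_B, a_C, a_D, a_E) = 0
  [-1/10, -1/20, 9/10, -1/20] . (a_B, a_C, a_D, a_E) = 7/10
  [0, -3/20, -1/5, 3/4] . (a_B, a_C, a_D, a_E) = 1/5

Solving yields:
  a_B = 9871/17812
  a_C = 1417/8906
  a_D = 15635/17812
  a_E = 4743/8906

Starting state is B, so the absorption probability is a_B = 9871/17812.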